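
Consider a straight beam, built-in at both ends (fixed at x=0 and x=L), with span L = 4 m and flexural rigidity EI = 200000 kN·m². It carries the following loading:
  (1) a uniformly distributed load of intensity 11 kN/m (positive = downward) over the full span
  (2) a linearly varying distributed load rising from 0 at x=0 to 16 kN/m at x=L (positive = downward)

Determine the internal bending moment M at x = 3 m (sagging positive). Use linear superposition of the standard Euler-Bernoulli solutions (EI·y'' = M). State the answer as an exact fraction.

Load 1 — uniform load w=11 kN/m over full span:
  M_1 = wLx/2 - wL²/12 - wx²/2 = 11·4·3/2 - 11·4²/12 - 11·3²/2 = 11/6 kN·m
Load 2 — triangular load w₀=16 kN/m (0→w₀ over full span):
  M_2 = 3w₀Lx/20 - w₀L²/30 - w₀x³/(6L) = 3·16·4·3/20 - 16·4²/30 - 16·3³/(6·4) = 34/15 kN·m
Superposition: M = Σ M_i = 41/10 kN·m ≈ 4.100000 kN·m

M(3) = 41/10 kN·m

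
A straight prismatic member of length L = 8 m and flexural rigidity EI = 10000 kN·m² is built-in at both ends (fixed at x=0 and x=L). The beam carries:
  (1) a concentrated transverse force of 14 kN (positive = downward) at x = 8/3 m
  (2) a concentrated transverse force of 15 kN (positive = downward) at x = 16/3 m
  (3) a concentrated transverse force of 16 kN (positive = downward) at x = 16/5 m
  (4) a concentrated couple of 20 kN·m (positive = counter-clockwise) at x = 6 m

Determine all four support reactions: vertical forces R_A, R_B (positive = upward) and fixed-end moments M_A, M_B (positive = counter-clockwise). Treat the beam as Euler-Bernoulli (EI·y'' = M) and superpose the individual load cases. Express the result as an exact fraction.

R_A = 1481747/54000 kN, M_A = 677207/13500 kN·m, R_B = 948253/54000 kN, M_B = -568513/13500 kN·m

Load 1 — point force P=14 kN at a=8/3 m (b=L-a=16/3):
  R_A = Pb²(3a+b)/L³ = 14·(16/3)²·(3·(8/3)+(16/3))/8³ = 280/27 kN
  M_A = Pab²/L² = 14·(8/3)·(16/3)²/8² = 448/27 kN·m
  R_B = Pa²(a+3b)/L³ = 14·(8/3)²·((8/3)+3·(16/3))/8³ = 98/27 kN
  M_B = -Pa²b/L² = -14·(8/3)²·(16/3)/8² = -224/27 kN·m
Load 2 — point force P=15 kN at a=16/3 m (b=L-a=8/3):
  R_A = Pb²(3a+b)/L³ = 15·(8/3)²·(3·(16/3)+(8/3))/8³ = 35/9 kN
  M_A = Pab²/L² = 15·(16/3)·(8/3)²/8² = 80/9 kN·m
  R_B = Pa²(a+3b)/L³ = 15·(16/3)²·((16/3)+3·(8/3))/8³ = 100/9 kN
  M_B = -Pa²b/L² = -15·(16/3)²·(8/3)/8² = -160/9 kN·m
Load 3 — point force P=16 kN at a=16/5 m (b=L-a=24/5):
  R_A = Pb²(3a+b)/L³ = 16·(24/5)²·(3·(16/5)+(24/5))/8³ = 1296/125 kN
  M_A = Pab²/L² = 16·(16/5)·(24/5)²/8² = 2304/125 kN·m
  R_B = Pa²(a+3b)/L³ = 16·(16/5)²·((16/5)+3·(24/5))/8³ = 704/125 kN
  M_B = -Pa²b/L² = -16·(16/5)²·(24/5)/8² = -1536/125 kN·m
Load 4 — applied couple M₀=20 kN·m at a=6 m (b=L-a=2):
  R_A = 6M₀ab/L³ = 6·20·6·2/8³ = 45/16 kN
  M_A = M₀b(2a-b)/L² = 20·2·(2·6-2)/8² = 25/4 kN·m
  R_B = -6M₀ab/L³ = -6·20·6·2/8³ = -45/16 kN
  M_B = M₀a(2b-a)/L² = 20·6·(2·2-6)/8² = -15/4 kN·m
Superposition: R_A = 1481747/54000 kN, M_A = 677207/13500 kN·m, R_B = 948253/54000 kN, M_B = -568513/13500 kN·m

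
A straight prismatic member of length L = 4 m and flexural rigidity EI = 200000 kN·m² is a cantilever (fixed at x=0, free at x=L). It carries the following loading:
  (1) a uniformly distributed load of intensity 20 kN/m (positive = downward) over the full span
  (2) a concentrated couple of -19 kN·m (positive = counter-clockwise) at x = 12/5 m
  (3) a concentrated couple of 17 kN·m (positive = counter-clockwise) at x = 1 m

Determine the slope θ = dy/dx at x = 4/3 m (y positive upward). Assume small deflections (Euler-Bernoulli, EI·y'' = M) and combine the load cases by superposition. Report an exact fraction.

θ(4/3) = -2567/3240000 rad

Load 1 — uniform load w=20 kN/m over full span:
  θ_1 = -wx(x²-3Lx+3L²)/(6EI) = -20·(4/3)·((4/3)²-3·4·(4/3)+3·4²)/(6·200000) = -38/50625 rad
Load 2 — applied couple M₀=-19 kN·m at a=12/5 m (b=L-a=8/5):
  θ_2 = M₀x/EI  [x≤a] = (-19)·(4/3)/200000 = -19/150000 rad
Load 3 — applied couple M₀=17 kN·m at a=1 m (b=L-a=3):
  θ_3 = M₀a/EI  [x>a] = 17·1/200000 = 17/200000 rad
Superposition: θ = Σ θ_i = -2567/3240000 rad ≈ -0.000792 rad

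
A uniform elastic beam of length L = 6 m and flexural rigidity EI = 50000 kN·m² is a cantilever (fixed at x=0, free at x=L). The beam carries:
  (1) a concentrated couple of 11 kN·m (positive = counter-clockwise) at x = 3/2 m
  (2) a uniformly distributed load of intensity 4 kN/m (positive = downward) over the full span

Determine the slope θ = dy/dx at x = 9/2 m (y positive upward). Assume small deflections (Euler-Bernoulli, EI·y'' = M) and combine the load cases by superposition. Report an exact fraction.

θ(9/2) = -501/200000 rad

Load 1 — applied couple M₀=11 kN·m at a=3/2 m (b=L-a=9/2):
  θ_1 = M₀a/EI  [x>a] = 11·(3/2)/50000 = 33/100000 rad
Load 2 — uniform load w=4 kN/m over full span:
  θ_2 = -wx(x²-3Lx+3L²)/(6EI) = -4·(9/2)·((9/2)²-3·6·(9/2)+3·6²)/(6·50000) = -567/200000 rad
Superposition: θ = Σ θ_i = -501/200000 rad ≈ -0.002505 rad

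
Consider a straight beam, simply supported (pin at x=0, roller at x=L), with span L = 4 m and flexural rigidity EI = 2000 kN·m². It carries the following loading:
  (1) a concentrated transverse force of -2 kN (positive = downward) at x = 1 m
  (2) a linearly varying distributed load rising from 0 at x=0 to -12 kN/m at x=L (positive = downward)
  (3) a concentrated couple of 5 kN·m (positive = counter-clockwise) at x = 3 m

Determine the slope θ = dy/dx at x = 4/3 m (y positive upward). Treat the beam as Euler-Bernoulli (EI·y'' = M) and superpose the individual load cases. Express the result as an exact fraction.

θ(4/3) = 23159/6480000 rad

Load 1 — point force P=-2 kN at a=1 m (b=L-a=3):
  θ_1 = -Pa(2L²-6Lx+3x²+a²)/(6LEI)  [x>a] = -(-2)·1·(2·4²-6·4·(4/3)+3·(4/3)²+1²)/(6·4·2000) = 19/72000 rad
Load 2 — triangular load w₀=-12 kN/m (0→w₀ over full span):
  θ_2 = -w₀(7L⁴-30L²x²+15x⁴)/(360LEI) = -(-12)·(7·4⁴-30·4²·(4/3)²+15·(4/3)⁴)/(360·4·2000) = 208/50625 rad
Load 3 — applied couple M₀=5 kN·m at a=3 m (b=L-a=1):
  θ_3 = (M₀x²/(2L)+C₁)/EI  [x≤a] with C₁=M₀(3b²-L²)/(6L)=-65/24 = (5·(4/3)²/(2·4)+(-65/24))/2000 = -23/28800 rad
Superposition: θ = Σ θ_i = 23159/6480000 rad ≈ 0.003574 rad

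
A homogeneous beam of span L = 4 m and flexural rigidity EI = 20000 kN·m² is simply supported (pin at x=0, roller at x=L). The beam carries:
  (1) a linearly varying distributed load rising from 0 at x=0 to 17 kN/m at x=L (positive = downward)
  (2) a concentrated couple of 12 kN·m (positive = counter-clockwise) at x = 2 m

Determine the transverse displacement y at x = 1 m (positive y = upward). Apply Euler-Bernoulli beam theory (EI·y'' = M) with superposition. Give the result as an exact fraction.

Load 1 — triangular load w₀=17 kN/m (0→w₀ over full span):
  y_1 = -w₀x(7L⁴-10L²x²+3x⁴)/(360LEI) = -17·1·(7·4⁴-10·4²·1²+3·1⁴)/(360·4·20000) = -1853/1920000 m
Load 2 — applied couple M₀=12 kN·m at a=2 m (b=L-a=2):
  y_2 = (M₀x³/(6L)+C₁x)/EI  [x≤a] with C₁=M₀(3b²-L²)/(6L)=-2 = (12·1³/(6·4)+(-2)·1)/20000 = -3/40000 m
Superposition: y = Σ y_i = -1997/1920000 m ≈ -0.001040 m

y(1) = -1997/1920000 m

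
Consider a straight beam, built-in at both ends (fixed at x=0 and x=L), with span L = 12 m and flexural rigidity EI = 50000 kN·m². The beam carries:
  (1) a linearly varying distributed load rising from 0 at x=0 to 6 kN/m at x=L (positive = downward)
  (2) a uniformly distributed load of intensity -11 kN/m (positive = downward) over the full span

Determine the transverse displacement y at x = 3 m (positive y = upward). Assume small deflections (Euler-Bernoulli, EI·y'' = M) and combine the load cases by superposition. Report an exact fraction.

y(3) = 20169/4000000 m

Load 1 — triangular load w₀=6 kN/m (0→w₀ over full span):
  y_1 = -w₀x²(L-x)²(x+2L)/(120LEI) = -6·3²·(12-3)²·(3+2·12)/(120·12·50000) = -6561/4000000 m
Load 2 — uniform load w=-11 kN/m over full span:
  y_2 = -wx²(L-x)²/(24EI) = -(-11)·3²·(12-3)²/(24·50000) = 2673/400000 m
Superposition: y = Σ y_i = 20169/4000000 m ≈ 0.005042 m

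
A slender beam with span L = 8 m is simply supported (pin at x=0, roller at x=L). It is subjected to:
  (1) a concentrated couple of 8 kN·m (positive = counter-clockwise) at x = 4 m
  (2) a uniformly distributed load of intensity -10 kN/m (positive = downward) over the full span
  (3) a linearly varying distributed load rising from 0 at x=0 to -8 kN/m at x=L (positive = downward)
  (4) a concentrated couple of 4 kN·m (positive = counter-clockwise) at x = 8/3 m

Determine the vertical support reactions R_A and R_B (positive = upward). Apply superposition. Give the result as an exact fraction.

Load 1 — applied couple M₀=8 kN·m at a=4 m (b=L-a=4):
  R_A = M₀/L = 8/8 = 1 kN
  R_B = -M₀/L = -8/8 = -1 kN
Load 2 — uniform load w=-10 kN/m over full span:
  R_A = wL/2 = (-10)·8/2 = -40 kN
  R_B = wL/2 = (-10)·8/2 = -40 kN
Load 3 — triangular load w₀=-8 kN/m (0→w₀ over full span):
  R_A = w₀L/6 = (-8)·8/6 = -32/3 kN
  R_B = w₀L/3 = (-8)·8/3 = -64/3 kN
Load 4 — applied couple M₀=4 kN·m at a=8/3 m (b=L-a=16/3):
  R_A = M₀/L = 4/8 = 1/2 kN
  R_B = -M₀/L = -4/8 = -1/2 kN
Superposition: R_A = -295/6 kN, R_B = -377/6 kN

R_A = -295/6 kN, R_B = -377/6 kN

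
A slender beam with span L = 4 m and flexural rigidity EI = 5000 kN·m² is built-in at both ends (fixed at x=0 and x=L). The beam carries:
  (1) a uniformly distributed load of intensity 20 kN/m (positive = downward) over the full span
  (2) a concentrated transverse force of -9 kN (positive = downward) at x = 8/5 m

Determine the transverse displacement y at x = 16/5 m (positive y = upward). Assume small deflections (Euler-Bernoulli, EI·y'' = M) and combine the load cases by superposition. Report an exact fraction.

Load 1 — uniform load w=20 kN/m over full span:
  y_1 = -wx²(L-x)²/(24EI) = -20·(16/5)²·(4-(16/5))²/(24·5000) = -256/234375 m
Load 2 — point force P=-9 kN at a=8/5 m (b=L-a=12/5):
  y_2 = -Pa²(L-x)²(3bL-(3b+a)(L-x))/(6L³EI)  [x>a] = -(-9)·(8/5)²·(4-(16/5))²·(3·(12/5)·4-(3·(12/5)+(8/5))·(4-(16/5)))/(6·4³·5000) = 1632/9765625 m
Superposition: y = Σ y_i = -27104/29296875 m ≈ -0.000925 m

y(16/5) = -27104/29296875 m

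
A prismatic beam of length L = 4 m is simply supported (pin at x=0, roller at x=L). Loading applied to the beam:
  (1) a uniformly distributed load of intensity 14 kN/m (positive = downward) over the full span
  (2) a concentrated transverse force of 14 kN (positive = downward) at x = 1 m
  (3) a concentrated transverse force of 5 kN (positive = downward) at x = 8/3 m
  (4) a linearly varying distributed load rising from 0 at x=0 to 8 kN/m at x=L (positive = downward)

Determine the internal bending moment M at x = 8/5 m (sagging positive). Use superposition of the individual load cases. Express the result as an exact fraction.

Load 1 — uniform load w=14 kN/m over full span:
  M_1 = wx(L-x)/2 = 14·(8/5)·(4-(8/5))/2 = 672/25 kN·m
Load 2 — point force P=14 kN at a=1 m (b=L-a=3):
  M_2 = Pa(L-x)/L  [x>a] = 14·1·(4-(8/5))/4 = 42/5 kN·m
Load 3 — point force P=5 kN at a=8/3 m (b=L-a=4/3):
  M_3 = Pbx/L  [x≤a] = 5·(4/3)·(8/5)/4 = 8/3 kN·m
Load 4 — triangular load w₀=8 kN/m (0→w₀ over full span):
  M_4 = w₀Lx/6 - w₀x³/(6L) = 8·4·(8/5)/6 - 8·(8/5)³/(6·4) = 896/125 kN·m
Superposition: M = Σ M_i = 16918/375 kN·m ≈ 45.114667 kN·m

M(8/5) = 16918/375 kN·m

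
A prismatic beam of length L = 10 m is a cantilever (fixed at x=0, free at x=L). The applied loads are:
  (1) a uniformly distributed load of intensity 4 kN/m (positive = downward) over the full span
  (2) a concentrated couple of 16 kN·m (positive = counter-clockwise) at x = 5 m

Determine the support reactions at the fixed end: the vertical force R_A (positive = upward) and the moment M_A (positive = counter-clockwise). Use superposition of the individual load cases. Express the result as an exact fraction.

Load 1 — uniform load w=4 kN/m over full span:
  R_A = wL = 4·10 = 40 kN
  M_A = wL²/2 = 4·10²/2 = 200 kN·m
Load 2 — applied couple M₀=16 kN·m at a=5 m (b=L-a=5):
  R_A = 0 kN
  M_A = -M₀ = -16 kN·m
Superposition: R_A = 40 kN, M_A = 184 kN·m

R_A = 40 kN, M_A = 184 kN·m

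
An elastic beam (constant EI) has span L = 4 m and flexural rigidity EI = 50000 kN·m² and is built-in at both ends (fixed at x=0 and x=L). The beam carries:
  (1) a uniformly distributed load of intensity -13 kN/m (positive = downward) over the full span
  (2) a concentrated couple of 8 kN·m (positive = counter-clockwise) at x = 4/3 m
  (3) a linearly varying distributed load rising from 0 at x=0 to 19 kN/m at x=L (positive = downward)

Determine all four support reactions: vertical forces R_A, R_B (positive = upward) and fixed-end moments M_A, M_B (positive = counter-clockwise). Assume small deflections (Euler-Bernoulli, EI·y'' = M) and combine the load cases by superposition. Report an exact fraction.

Load 1 — uniform load w=-13 kN/m over full span:
  R_A = wL/2 = (-13)·4/2 = -26 kN
  M_A = wL²/12 = (-13)·4²/12 = -52/3 kN·m
  R_B = wL/2 = (-13)·4/2 = -26 kN
  M_B = -wL²/12 = -(-13)·4²/12 = 52/3 kN·m
Load 2 — applied couple M₀=8 kN·m at a=4/3 m (b=L-a=8/3):
  R_A = 6M₀ab/L³ = 6·8·(4/3)·(8/3)/4³ = 8/3 kN
  M_A = M₀b(2a-b)/L² = 8·(8/3)·(2·(4/3)-(8/3))/4² = 0 kN·m
  R_B = -6M₀ab/L³ = -6·8·(4/3)·(8/3)/4³ = -8/3 kN
  M_B = M₀a(2b-a)/L² = 8·(4/3)·(2·(8/3)-(4/3))/4² = 8/3 kN·m
Load 3 — triangular load w₀=19 kN/m (0→w₀ over full span):
  R_A = 3w₀L/20 = 3·19·4/20 = 57/5 kN
  M_A = w₀L²/30 = 19·4²/30 = 152/15 kN·m
  R_B = 7w₀L/20 = 7·19·4/20 = 133/5 kN
  M_B = -w₀L²/20 = -19·4²/20 = -76/5 kN·m
Superposition: R_A = -179/15 kN, M_A = -36/5 kN·m, R_B = -31/15 kN, M_B = 24/5 kN·m

R_A = -179/15 kN, M_A = -36/5 kN·m, R_B = -31/15 kN, M_B = 24/5 kN·m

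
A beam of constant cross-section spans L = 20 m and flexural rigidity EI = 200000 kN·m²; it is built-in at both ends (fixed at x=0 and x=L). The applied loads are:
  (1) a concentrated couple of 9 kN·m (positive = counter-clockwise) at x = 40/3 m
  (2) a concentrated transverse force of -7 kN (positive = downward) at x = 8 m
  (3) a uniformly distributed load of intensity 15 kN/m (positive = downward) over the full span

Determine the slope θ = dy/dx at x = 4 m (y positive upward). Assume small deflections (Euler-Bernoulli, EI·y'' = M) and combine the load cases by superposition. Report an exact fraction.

Load 1 — applied couple M₀=9 kN·m at a=40/3 m (b=L-a=20/3):
  θ_1 = (R_Ax²/2 - M_Ax)/EI  [x≤a] with R_A=3/5, M_A=3 = ((3/5)·4²/2 - 3·4)/200000 = -9/250000 rad
Load 2 — point force P=-7 kN at a=8 m (b=L-a=12):
  θ_2 = -Pb²x(2aL-(3a+b)x)/(2L³EI)  [x≤a] = -(-7)·12²·4·(2·8·20-(3·8+12)·4)/(2·20³·200000) = 693/3125000 rad
Load 3 — uniform load w=15 kN/m over full span:
  θ_3 = -wx(L-x)(L-2x)/(12EI) = -15·4·(20-4)·(20-2·4)/(12·200000) = -3/625 rad
Superposition: θ = Σ θ_i = -28839/6250000 rad ≈ -0.004614 rad

θ(4) = -28839/6250000 rad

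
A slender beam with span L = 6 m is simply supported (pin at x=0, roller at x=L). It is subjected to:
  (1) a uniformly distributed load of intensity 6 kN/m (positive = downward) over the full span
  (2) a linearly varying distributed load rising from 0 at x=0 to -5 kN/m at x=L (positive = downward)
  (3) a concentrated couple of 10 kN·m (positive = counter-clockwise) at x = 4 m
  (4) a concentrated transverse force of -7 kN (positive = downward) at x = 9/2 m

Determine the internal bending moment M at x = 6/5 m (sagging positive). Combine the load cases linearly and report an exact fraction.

M(6/5) = 571/50 kN·m

Load 1 — uniform load w=6 kN/m over full span:
  M_1 = wx(L-x)/2 = 6·(6/5)·(6-(6/5))/2 = 432/25 kN·m
Load 2 — triangular load w₀=-5 kN/m (0→w₀ over full span):
  M_2 = w₀Lx/6 - w₀x³/(6L) = (-5)·6·(6/5)/6 - (-5)·(6/5)³/(6·6) = -144/25 kN·m
Load 3 — applied couple M₀=10 kN·m at a=4 m (b=L-a=2):
  M_3 = M₀x/L  [x≤a] = 10·(6/5)/6 = 2 kN·m
Load 4 — point force P=-7 kN at a=9/2 m (b=L-a=3/2):
  M_4 = Pbx/L  [x≤a] = (-7)·(3/2)·(6/5)/6 = -21/10 kN·m
Superposition: M = Σ M_i = 571/50 kN·m ≈ 11.420000 kN·m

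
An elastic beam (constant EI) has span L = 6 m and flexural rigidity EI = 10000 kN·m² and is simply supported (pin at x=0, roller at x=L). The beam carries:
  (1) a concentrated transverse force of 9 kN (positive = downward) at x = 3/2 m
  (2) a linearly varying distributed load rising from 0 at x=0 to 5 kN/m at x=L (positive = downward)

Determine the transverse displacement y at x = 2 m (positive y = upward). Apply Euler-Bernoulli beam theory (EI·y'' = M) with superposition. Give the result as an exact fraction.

Load 1 — point force P=9 kN at a=3/2 m (b=L-a=9/2):
  y_1 = -Pa(L-x)(2Lx-a²-x²)/(6LEI)  [x>a] = -9·(3/2)·(6-2)·(2·6·2-(3/2)²-2²)/(6·6·10000) = -213/80000 m
Load 2 — triangular load w₀=5 kN/m (0→w₀ over full span):
  y_2 = -w₀x(7L⁴-10L²x²+3x⁴)/(360LEI) = -5·2·(7·6⁴-10·6²·2²+3·2⁴)/(360·6·10000) = -4/1125 m
Superposition: y = Σ y_i = -4477/720000 m ≈ -0.006218 m

y(2) = -4477/720000 m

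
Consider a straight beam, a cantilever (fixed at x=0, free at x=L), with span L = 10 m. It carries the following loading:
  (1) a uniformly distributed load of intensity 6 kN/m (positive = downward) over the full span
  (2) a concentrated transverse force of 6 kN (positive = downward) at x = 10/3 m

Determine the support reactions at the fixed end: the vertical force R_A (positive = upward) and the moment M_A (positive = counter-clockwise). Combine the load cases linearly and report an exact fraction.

R_A = 66 kN, M_A = 320 kN·m

Load 1 — uniform load w=6 kN/m over full span:
  R_A = wL = 6·10 = 60 kN
  M_A = wL²/2 = 6·10²/2 = 300 kN·m
Load 2 — point force P=6 kN at a=10/3 m (b=L-a=20/3):
  R_A = P = 6 kN
  M_A = Pa = 6·(10/3) = 20 kN·m
Superposition: R_A = 66 kN, M_A = 320 kN·m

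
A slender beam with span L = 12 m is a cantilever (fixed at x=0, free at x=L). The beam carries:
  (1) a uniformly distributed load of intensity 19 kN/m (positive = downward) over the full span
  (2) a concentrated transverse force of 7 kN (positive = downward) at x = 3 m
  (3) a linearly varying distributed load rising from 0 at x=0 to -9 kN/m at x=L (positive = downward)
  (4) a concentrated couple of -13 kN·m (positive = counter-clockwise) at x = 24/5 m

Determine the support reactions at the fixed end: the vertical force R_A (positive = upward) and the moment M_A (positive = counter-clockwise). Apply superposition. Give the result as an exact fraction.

Load 1 — uniform load w=19 kN/m over full span:
  R_A = wL = 19·12 = 228 kN
  M_A = wL²/2 = 19·12²/2 = 1368 kN·m
Load 2 — point force P=7 kN at a=3 m (b=L-a=9):
  R_A = P = 7 kN
  M_A = Pa = 7·3 = 21 kN·m
Load 3 — triangular load w₀=-9 kN/m (0→w₀ over full span):
  R_A = w₀L/2 = (-9)·12/2 = -54 kN
  M_A = w₀L²/3 = (-9)·12²/3 = -432 kN·m
Load 4 — applied couple M₀=-13 kN·m at a=24/5 m (b=L-a=36/5):
  R_A = 0 kN
  M_A = -M₀ = -(-13) = 13 kN·m
Superposition: R_A = 181 kN, M_A = 970 kN·m

R_A = 181 kN, M_A = 970 kN·m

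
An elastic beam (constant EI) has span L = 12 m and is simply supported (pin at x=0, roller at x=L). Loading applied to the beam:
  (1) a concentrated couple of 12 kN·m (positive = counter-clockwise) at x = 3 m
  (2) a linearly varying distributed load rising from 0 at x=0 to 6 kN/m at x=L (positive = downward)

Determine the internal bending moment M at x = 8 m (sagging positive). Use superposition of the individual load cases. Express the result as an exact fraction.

M(8) = 148/3 kN·m

Load 1 — applied couple M₀=12 kN·m at a=3 m (b=L-a=9):
  M_1 = M₀x/L - M₀  [x>a] = 12·8/12 - 12 = -4 kN·m
Load 2 — triangular load w₀=6 kN/m (0→w₀ over full span):
  M_2 = w₀Lx/6 - w₀x³/(6L) = 6·12·8/6 - 6·8³/(6·12) = 160/3 kN·m
Superposition: M = Σ M_i = 148/3 kN·m ≈ 49.333333 kN·m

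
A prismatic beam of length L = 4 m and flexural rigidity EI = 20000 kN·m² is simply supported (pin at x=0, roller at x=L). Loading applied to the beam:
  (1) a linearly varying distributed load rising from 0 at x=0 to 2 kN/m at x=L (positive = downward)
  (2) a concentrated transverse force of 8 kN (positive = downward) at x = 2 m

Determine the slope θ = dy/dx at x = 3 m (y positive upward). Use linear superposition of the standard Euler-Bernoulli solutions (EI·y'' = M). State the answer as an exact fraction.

Load 1 — triangular load w₀=2 kN/m (0→w₀ over full span):
  θ_1 = -w₀(7L⁴-30L²x²+15x⁴)/(360LEI) = -2·(7·4⁴-30·4²·3²+15·3⁴)/(360·4·20000) = 1313/14400000 rad
Load 2 — point force P=8 kN at a=2 m (b=L-a=2):
  θ_2 = -Pa(2L²-6Lx+3x²+a²)/(6LEI)  [x>a] = -8·2·(2·4²-6·4·3+3·3²+2²)/(6·4·20000) = 3/10000 rad
Superposition: θ = Σ θ_i = 5633/14400000 rad ≈ 0.000391 rad

θ(3) = 5633/14400000 rad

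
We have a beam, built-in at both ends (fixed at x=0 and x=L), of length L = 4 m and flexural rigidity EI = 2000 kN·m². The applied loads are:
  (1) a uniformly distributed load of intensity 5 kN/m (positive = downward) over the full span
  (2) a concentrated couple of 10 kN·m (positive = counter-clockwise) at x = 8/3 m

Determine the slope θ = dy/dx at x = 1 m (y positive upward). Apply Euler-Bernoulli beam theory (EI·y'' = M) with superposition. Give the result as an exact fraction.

Load 1 — uniform load w=5 kN/m over full span:
  θ_1 = -wx(L-x)(L-2x)/(12EI) = -5·1·(4-1)·(4-2·1)/(12·2000) = -1/800 rad
Load 2 — applied couple M₀=10 kN·m at a=8/3 m (b=L-a=4/3):
  θ_2 = (R_Ax²/2 - M_Ax)/EI  [x≤a] with R_A=10/3, M_A=10/3 = ((10/3)·1²/2 - (10/3)·1)/2000 = -1/1200 rad
Superposition: θ = Σ θ_i = -1/480 rad ≈ -0.002083 rad

θ(1) = -1/480 rad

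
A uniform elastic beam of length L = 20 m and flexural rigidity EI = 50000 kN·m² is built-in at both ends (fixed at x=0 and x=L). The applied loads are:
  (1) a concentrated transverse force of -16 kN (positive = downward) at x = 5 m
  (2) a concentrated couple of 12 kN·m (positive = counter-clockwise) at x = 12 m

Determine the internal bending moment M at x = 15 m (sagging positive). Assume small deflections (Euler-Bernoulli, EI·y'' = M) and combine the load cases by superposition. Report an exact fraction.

Load 1 — point force P=-16 kN at a=5 m (b=L-a=15):
  M_1 = Pa²(a+3b)(L-x)/L³ - Pa²b/L²  [x>a] = (-16)·5²·(5+3·15)·(20-15)/20³ - (-16)·5²·15/20² = 5/2 kN·m
Load 2 — applied couple M₀=12 kN·m at a=12 m (b=L-a=8):
  M_2 = R_Ax - M_A - M₀  [x>a] with R_A=108/125, M_A=96/25 = (108/125)·15 - (96/25) - 12 = -72/25 kN·m
Superposition: M = Σ M_i = -19/50 kN·m ≈ -0.380000 kN·m

M(15) = -19/50 kN·m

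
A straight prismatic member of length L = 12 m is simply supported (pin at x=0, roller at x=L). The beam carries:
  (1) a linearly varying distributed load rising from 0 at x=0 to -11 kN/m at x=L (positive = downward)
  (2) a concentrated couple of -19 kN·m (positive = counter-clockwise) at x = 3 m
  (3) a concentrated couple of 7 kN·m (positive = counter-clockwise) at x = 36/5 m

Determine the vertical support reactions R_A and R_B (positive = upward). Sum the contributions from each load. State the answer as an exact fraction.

Load 1 — triangular load w₀=-11 kN/m (0→w₀ over full span):
  R_A = w₀L/6 = (-11)·12/6 = -22 kN
  R_B = w₀L/3 = (-11)·12/3 = -44 kN
Load 2 — applied couple M₀=-19 kN·m at a=3 m (b=L-a=9):
  R_A = M₀/L = (-19)/12 = -19/12 kN
  R_B = -M₀/L = -(-19)/12 = 19/12 kN
Load 3 — applied couple M₀=7 kN·m at a=36/5 m (b=L-a=24/5):
  R_A = M₀/L = 7/12 kN
  R_B = -M₀/L = -7/12 kN
Superposition: R_A = -23 kN, R_B = -43 kN

R_A = -23 kN, R_B = -43 kN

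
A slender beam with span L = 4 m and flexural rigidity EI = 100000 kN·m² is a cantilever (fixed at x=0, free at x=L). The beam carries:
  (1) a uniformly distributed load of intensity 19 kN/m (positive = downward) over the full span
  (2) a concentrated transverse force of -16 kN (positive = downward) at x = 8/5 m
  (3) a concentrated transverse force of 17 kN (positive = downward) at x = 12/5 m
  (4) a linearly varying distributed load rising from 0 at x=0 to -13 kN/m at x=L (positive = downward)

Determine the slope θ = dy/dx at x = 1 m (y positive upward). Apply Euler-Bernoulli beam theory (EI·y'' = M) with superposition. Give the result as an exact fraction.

Load 1 — uniform load w=19 kN/m over full span:
  θ_1 = -wx(x²-3Lx+3L²)/(6EI) = -19·1·(1²-3·4·1+3·4²)/(6·100000) = -703/600000 rad
Load 2 — point force P=-16 kN at a=8/5 m (b=L-a=12/5):
  θ_2 = -Px(2a-x)/(2EI)  [x≤a] = -(-16)·1·(2·(8/5)-1)/(2·100000) = 11/62500 rad
Load 3 — point force P=17 kN at a=12/5 m (b=L-a=8/5):
  θ_3 = -Px(2a-x)/(2EI)  [x≤a] = -17·1·(2·(12/5)-1)/(2·100000) = -323/1000000 rad
Load 4 — triangular load w₀=-13 kN/m (0→w₀ over full span):
  θ_4 = (w₀Lx²/4-w₀L²x/3-w₀x⁴/(24L))/EI = ((-13)·4·1²/4-(-13)·4²·1/3-(-13)·1⁴/(24·4))/100000 = 1807/3200000 rad
Superposition: θ = Σ θ_i = -36191/48000000 rad ≈ -0.000754 rad

θ(1) = -36191/48000000 rad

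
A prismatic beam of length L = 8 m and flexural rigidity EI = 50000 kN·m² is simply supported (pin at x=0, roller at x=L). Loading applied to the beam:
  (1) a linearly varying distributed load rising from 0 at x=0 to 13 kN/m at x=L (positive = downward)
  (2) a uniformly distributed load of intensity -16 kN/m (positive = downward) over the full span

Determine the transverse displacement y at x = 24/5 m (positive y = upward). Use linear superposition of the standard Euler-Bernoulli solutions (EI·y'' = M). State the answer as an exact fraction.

y(24/5) = 1395712/146484375 m

Load 1 — triangular load w₀=13 kN/m (0→w₀ over full span):
  y_1 = -w₀x(7L⁴-10L²x²+3x⁴)/(360LEI) = -13·(24/5)·(7·8⁴-10·8²·(24/5)²+3·(24/5)⁴)/(360·8·50000) = -985088/146484375 m
Load 2 — uniform load w=-16 kN/m over full span:
  y_2 = -wx(L³-2Lx²+x³)/(24EI) = -(-16)·(24/5)·(8³-2·8·(24/5)²+(24/5)³)/(24·50000) = 31744/1953125 m
Superposition: y = Σ y_i = 1395712/146484375 m ≈ 0.009528 m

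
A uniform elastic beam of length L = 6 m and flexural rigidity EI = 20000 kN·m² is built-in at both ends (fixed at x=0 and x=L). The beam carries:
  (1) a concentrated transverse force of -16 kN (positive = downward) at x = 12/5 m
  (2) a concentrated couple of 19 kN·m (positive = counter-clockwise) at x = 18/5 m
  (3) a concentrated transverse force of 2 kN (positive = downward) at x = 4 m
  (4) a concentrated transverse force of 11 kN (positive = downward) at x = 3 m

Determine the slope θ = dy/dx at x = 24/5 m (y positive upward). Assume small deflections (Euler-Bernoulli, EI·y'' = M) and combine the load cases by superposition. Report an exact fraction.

Load 1 — point force P=-16 kN at a=12/5 m (b=L-a=18/5):
  θ_1 = Pa²(L-x)(2bL-(3b+a)(L-x))/(2L³EI)  [x>a] = (-16)·(12/5)²·(6-(24/5))·(2·(18/5)·6-(3·(18/5)+(12/5))·(6-(24/5)))/(2·6³·20000) = -684/1953125 rad
Load 2 — applied couple M₀=19 kN·m at a=18/5 m (b=L-a=12/5):
  θ_2 = (R_Ax²/2 - M_Ax - M₀(x-a))/EI  [x>a] with R_A=114/25, M_A=152/25 = ((114/25)·(24/5)²/2 - (152/25)·(24/5) - 19·((24/5)-(18/5)))/20000 = 171/6250000 rad
Load 3 — point force P=2 kN at a=4 m (b=L-a=2):
  θ_3 = Pa²(L-x)(2bL-(3b+a)(L-x))/(2L³EI)  [x>a] = 2·4²·(6-(24/5))·(2·2·6-(3·2+4)·(6-(24/5)))/(2·6³·20000) = 1/18750 rad
Load 4 — point force P=11 kN at a=3 m (b=L-a=3):
  θ_4 = Pa²(L-x)(2bL-(3b+a)(L-x))/(2L³EI)  [x>a] = 11·3²·(6-(24/5))·(2·3·6-(3·3+3)·(6-(24/5)))/(2·6³·20000) = 297/1000000 rad
Superposition: θ = Σ θ_i = 10307/375000000 rad ≈ 0.000027 rad

θ(24/5) = 10307/375000000 rad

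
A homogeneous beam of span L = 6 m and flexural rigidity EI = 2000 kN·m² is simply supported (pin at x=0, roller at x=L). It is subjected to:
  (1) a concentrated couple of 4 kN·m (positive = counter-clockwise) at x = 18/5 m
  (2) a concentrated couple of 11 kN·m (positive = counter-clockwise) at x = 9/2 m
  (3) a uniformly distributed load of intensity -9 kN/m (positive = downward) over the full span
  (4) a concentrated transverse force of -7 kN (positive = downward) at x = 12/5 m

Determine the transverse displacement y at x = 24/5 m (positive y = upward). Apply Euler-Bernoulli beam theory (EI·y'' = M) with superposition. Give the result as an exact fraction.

y(24/5) = 480753/10000000 m

Load 1 — applied couple M₀=4 kN·m at a=18/5 m (b=L-a=12/5):
  y_1 = (M₀x³/(6L)-M₀(x-a)²/2+C₁x)/EI  [x>a] with C₁=M₀(3b²-L²)/(6L)=-52/25 = (4·(24/5)³/(6·6)-4·((24/5)-(18/5))²/2+(-52/25)·(24/5))/2000 = -9/31250 m
Load 2 — applied couple M₀=11 kN·m at a=9/2 m (b=L-a=3/2):
  y_2 = (M₀x³/(6L)-M₀(x-a)²/2+C₁x)/EI  [x>a] with C₁=M₀(3b²-L²)/(6L)=-143/16 = (11·(24/5)³/(6·6)-11·((24/5)-(9/2))²/2+(-143/16)·(24/5))/2000 = -9603/2000000 m
Load 3 — uniform load w=-9 kN/m over full span:
  y_3 = -wx(L³-2Lx²+x³)/(24EI) = -(-9)·(24/5)·(6³-2·6·(24/5)²+(24/5)³)/(24·2000) = 7047/156250 m
Load 4 — point force P=-7 kN at a=12/5 m (b=L-a=18/5):
  y_4 = -Pa(L-x)(2Lx-a²-x²)/(6LEI)  [x>a] = -(-7)·(12/5)·(6-(24/5))·(2·6·(24/5)-(12/5)²-(24/5)²)/(6·6·2000) = 126/15625 m
Superposition: y = Σ y_i = 480753/10000000 m ≈ 0.048075 m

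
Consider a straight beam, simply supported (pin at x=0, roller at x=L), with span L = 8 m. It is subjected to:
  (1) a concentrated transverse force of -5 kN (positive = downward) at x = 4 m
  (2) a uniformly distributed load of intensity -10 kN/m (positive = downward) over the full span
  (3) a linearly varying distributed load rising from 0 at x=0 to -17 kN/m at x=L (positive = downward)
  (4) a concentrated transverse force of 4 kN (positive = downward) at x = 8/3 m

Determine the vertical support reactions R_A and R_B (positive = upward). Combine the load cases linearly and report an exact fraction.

Load 1 — point force P=-5 kN at a=4 m (b=L-a=4):
  R_A = Pb/L = (-5)·4/8 = -5/2 kN
  R_B = Pa/L = (-5)·4/8 = -5/2 kN
Load 2 — uniform load w=-10 kN/m over full span:
  R_A = wL/2 = (-10)·8/2 = -40 kN
  R_B = wL/2 = (-10)·8/2 = -40 kN
Load 3 — triangular load w₀=-17 kN/m (0→w₀ over full span):
  R_A = w₀L/6 = (-17)·8/6 = -68/3 kN
  R_B = w₀L/3 = (-17)·8/3 = -136/3 kN
Load 4 — point force P=4 kN at a=8/3 m (b=L-a=16/3):
  R_A = Pb/L = 4·(16/3)/8 = 8/3 kN
  R_B = Pa/L = 4·(8/3)/8 = 4/3 kN
Superposition: R_A = -125/2 kN, R_B = -173/2 kN

R_A = -125/2 kN, R_B = -173/2 kN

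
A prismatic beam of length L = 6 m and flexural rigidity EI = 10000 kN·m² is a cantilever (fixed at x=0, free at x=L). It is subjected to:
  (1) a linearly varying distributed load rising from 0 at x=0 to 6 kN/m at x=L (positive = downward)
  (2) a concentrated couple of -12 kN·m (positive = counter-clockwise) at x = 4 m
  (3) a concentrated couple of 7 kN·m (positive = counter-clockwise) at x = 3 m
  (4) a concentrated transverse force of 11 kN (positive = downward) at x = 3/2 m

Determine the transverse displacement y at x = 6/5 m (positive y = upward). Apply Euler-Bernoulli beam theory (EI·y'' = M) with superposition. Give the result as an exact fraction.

y(6/5) = -921699/156250000 m

Load 1 — triangular load w₀=6 kN/m (0→w₀ over full span):
  y_1 = (w₀Lx³/12-w₀L²x²/6-w₀x⁵/(120L))/EI = (6·6·(6/5)³/12-6·6²·(6/5)²/6-6·(6/5)⁵/(120·6))/10000 = -182331/39062500 m
Load 2 — applied couple M₀=-12 kN·m at a=4 m (b=L-a=2):
  y_2 = M₀x²/(2EI)  [x≤a] = (-12)·(6/5)²/(2·10000) = -27/31250 m
Load 3 — applied couple M₀=7 kN·m at a=3 m (b=L-a=3):
  y_3 = M₀x²/(2EI)  [x≤a] = 7·(6/5)²/(2·10000) = 63/125000 m
Load 4 — point force P=11 kN at a=3/2 m (b=L-a=9/2):
  y_4 = -Px²(3a-x)/(6EI)  [x≤a] = -11·(6/5)²·(3·(3/2)-(6/5))/(6·10000) = -1089/1250000 m
Superposition: y = Σ y_i = -921699/156250000 m ≈ -0.005899 m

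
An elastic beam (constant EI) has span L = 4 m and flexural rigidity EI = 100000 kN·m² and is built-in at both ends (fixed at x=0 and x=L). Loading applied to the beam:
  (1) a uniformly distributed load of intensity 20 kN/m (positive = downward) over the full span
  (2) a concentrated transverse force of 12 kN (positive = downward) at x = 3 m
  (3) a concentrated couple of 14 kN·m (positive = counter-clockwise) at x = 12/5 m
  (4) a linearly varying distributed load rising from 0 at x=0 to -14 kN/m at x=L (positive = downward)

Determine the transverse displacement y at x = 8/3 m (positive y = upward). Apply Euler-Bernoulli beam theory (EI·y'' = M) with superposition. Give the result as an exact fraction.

Load 1 — uniform load w=20 kN/m over full span:
  y_1 = -wx²(L-x)²/(24EI) = -20·(8/3)²·(4-(8/3))²/(24·100000) = -16/151875 m
Load 2 — point force P=12 kN at a=3 m (b=L-a=1):
  y_2 = -Pb²x²(3aL-(3a+b)x)/(6L³EI)  [x≤a] = -12·1²·(8/3)²·(3·3·4-(3·3+1)·(8/3))/(6·4³·100000) = -7/337500 m
Load 3 — applied couple M₀=14 kN·m at a=12/5 m (b=L-a=8/5):
  y_3 = (R_Ax³/6 - M_Ax²/2 - M₀(x-a)²/2)/EI  [x>a] with R_A=126/25, M_A=112/25 = ((126/25)·(8/3)³/6 - (112/25)·(8/3)²/2 - 14·((8/3)-(12/5))²/2)/100000 = -7/1406250 m
Load 4 — triangular load w₀=-14 kN/m (0→w₀ over full span):
  y_4 = -w₀x²(L-x)²(x+2L)/(120LEI) = -(-14)·(8/3)²·(4-(8/3))²·((8/3)+2·4)/(120·4·100000) = 448/11390625 m
Superposition: y = Σ y_i = -20899/227812500 m ≈ -0.000092 m

y(8/3) = -20899/227812500 m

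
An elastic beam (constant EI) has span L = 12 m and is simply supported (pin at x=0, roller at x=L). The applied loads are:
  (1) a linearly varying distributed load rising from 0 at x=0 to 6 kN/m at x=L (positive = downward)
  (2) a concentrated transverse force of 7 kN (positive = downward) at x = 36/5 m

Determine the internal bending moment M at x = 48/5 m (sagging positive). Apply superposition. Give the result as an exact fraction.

M(48/5) = 6444/125 kN·m

Load 1 — triangular load w₀=6 kN/m (0→w₀ over full span):
  M_1 = w₀Lx/6 - w₀x³/(6L) = 6·12·(48/5)/6 - 6·(48/5)³/(6·12) = 5184/125 kN·m
Load 2 — point force P=7 kN at a=36/5 m (b=L-a=24/5):
  M_2 = Pa(L-x)/L  [x>a] = 7·(36/5)·(12-(48/5))/12 = 252/25 kN·m
Superposition: M = Σ M_i = 6444/125 kN·m ≈ 51.552000 kN·m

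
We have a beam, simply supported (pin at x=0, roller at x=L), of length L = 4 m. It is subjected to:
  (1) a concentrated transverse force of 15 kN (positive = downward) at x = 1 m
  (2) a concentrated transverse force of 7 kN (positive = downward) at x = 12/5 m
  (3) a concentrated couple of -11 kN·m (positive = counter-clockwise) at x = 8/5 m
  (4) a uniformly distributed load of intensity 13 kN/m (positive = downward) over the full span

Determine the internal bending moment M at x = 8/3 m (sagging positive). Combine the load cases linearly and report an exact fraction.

M(8/3) = 1682/45 kN·m

Load 1 — point force P=15 kN at a=1 m (b=L-a=3):
  M_1 = Pa(L-x)/L  [x>a] = 15·1·(4-(8/3))/4 = 5 kN·m
Load 2 — point force P=7 kN at a=12/5 m (b=L-a=8/5):
  M_2 = Pa(L-x)/L  [x>a] = 7·(12/5)·(4-(8/3))/4 = 28/5 kN·m
Load 3 — applied couple M₀=-11 kN·m at a=8/5 m (b=L-a=12/5):
  M_3 = M₀x/L - M₀  [x>a] = (-11)·(8/3)/4 - (-11) = 11/3 kN·m
Load 4 — uniform load w=13 kN/m over full span:
  M_4 = wx(L-x)/2 = 13·(8/3)·(4-(8/3))/2 = 208/9 kN·m
Superposition: M = Σ M_i = 1682/45 kN·m ≈ 37.377778 kN·m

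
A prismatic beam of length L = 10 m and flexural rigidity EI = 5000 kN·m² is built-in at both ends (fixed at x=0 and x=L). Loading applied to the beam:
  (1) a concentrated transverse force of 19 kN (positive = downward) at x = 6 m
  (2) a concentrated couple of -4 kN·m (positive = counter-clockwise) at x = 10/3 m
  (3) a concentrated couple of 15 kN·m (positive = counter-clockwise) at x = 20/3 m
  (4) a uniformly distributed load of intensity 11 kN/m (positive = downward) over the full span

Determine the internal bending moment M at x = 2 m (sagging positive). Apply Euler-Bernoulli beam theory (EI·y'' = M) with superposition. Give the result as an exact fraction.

M(2) = -3974/375 kN·m

Load 1 — point force P=19 kN at a=6 m (b=L-a=4):
  M_1 = Pb²(3a+b)x/L³ - Pab²/L²  [x≤a] = 19·4²·(3·6+4)·2/10³ - 19·6·4²/10² = -608/125 kN·m
Load 2 — applied couple M₀=-4 kN·m at a=10/3 m (b=L-a=20/3):
  M_2 = R_Ax - M_A  [x≤a] with R_A=-8/15, M_A=0 = (-8/15)·2 - 0 = -16/15 kN·m
Load 3 — applied couple M₀=15 kN·m at a=20/3 m (b=L-a=10/3):
  M_3 = R_Ax - M_A  [x≤a] with R_A=2, M_A=5 = 2·2 - 5 = -1 kN·m
Load 4 — uniform load w=11 kN/m over full span:
  M_4 = wLx/2 - wL²/12 - wx²/2 = 11·10·2/2 - 11·10²/12 - 11·2²/2 = -11/3 kN·m
Superposition: M = Σ M_i = -3974/375 kN·m ≈ -10.597333 kN·m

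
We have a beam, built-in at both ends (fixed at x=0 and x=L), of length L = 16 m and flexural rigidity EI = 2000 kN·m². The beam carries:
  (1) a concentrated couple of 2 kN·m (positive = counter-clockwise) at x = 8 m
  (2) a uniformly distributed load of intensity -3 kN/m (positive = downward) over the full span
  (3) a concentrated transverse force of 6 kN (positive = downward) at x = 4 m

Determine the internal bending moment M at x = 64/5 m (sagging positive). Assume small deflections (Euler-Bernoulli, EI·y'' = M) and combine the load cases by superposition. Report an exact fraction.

Load 1 — applied couple M₀=2 kN·m at a=8 m (b=L-a=8):
  M_1 = R_Ax - M_A - M₀  [x>a] with R_A=3/16, M_A=1/2 = (3/16)·(64/5) - (1/2) - 2 = -1/10 kN·m
Load 2 — uniform load w=-3 kN/m over full span:
  M_2 = wLx/2 - wL²/12 - wx²/2 = (-3)·16·(64/5)/2 - (-3)·16²/12 - (-3)·(64/5)²/2 = 64/25 kN·m
Load 3 — point force P=6 kN at a=4 m (b=L-a=12):
  M_3 = Pa²(a+3b)(L-x)/L³ - Pa²b/L²  [x>a] = 6·4²·(4+3·12)·(16-(64/5))/16³ - 6·4²·12/16² = -3/2 kN·m
Superposition: M = Σ M_i = 24/25 kN·m ≈ 0.960000 kN·m

M(64/5) = 24/25 kN·m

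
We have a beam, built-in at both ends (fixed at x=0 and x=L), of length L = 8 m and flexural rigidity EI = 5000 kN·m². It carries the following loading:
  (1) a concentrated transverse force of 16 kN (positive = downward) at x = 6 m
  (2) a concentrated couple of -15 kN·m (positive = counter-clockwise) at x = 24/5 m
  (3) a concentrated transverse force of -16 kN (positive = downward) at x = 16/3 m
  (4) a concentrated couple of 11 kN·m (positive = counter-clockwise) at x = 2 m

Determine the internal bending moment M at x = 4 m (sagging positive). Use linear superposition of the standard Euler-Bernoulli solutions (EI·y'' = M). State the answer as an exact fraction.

Load 1 — point force P=16 kN at a=6 m (b=L-a=2):
  M_1 = Pb²(3a+b)x/L³ - Pab²/L²  [x≤a] = 16·2²·(3·6+2)·4/8³ - 16·6·2²/8² = 4 kN·m
Load 2 — applied couple M₀=-15 kN·m at a=24/5 m (b=L-a=16/5):
  M_2 = R_Ax - M_A  [x≤a] with R_A=-27/10, M_A=-24/5 = (-27/10)·4 - (-24/5) = -6 kN·m
Load 3 — point force P=-16 kN at a=16/3 m (b=L-a=8/3):
  M_3 = Pb²(3a+b)x/L³ - Pab²/L²  [x≤a] = (-16)·(8/3)²·(3·(16/3)+(8/3))·4/8³ - (-16)·(16/3)·(8/3)²/8² = -64/9 kN·m
Load 4 — applied couple M₀=11 kN·m at a=2 m (b=L-a=6):
  M_4 = R_Ax - M_A - M₀  [x>a] with R_A=99/64, M_A=-33/16 = (99/64)·4 - (-33/16) - 11 = -11/4 kN·m
Superposition: M = Σ M_i = -427/36 kN·m ≈ -11.861111 kN·m

M(4) = -427/36 kN·m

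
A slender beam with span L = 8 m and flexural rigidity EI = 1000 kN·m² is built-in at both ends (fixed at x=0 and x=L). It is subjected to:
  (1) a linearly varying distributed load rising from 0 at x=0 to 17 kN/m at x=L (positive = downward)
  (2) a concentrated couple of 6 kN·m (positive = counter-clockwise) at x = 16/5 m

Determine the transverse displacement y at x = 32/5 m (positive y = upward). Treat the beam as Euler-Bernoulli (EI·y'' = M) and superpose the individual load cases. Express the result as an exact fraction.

Load 1 — triangular load w₀=17 kN/m (0→w₀ over full span):
  y_1 = -w₀x²(L-x)²(x+2L)/(120LEI) = -17·(32/5)²·(8-(32/5))²·((32/5)+2·8)/(120·8·1000) = -243712/5859375 m
Load 2 — applied couple M₀=6 kN·m at a=16/5 m (b=L-a=24/5):
  y_2 = (R_Ax³/6 - M_Ax²/2 - M₀(x-a)²/2)/EI  [x>a] with R_A=27/25, M_A=18/25 = ((27/25)·(32/5)³/6 - (18/25)·(32/5)²/2 - 6·((32/5)-(16/5))²/2)/1000 = 672/390625 m
Superposition: y = Σ y_i = -233632/5859375 m ≈ -0.039873 m

y(32/5) = -233632/5859375 m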